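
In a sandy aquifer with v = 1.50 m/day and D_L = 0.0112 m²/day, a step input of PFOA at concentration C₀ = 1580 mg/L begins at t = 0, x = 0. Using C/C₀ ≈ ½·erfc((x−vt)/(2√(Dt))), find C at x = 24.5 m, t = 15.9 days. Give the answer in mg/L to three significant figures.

For a continuous step input, C/C₀ ≈ ½·erfc((x−vt)/(2√(Dt))).
vt = 1.50 × 15.9 = 23.85 m and 2√(Dt) = 2√(0.0112 × 15.9) = 0.8440 m.
Argument (x−vt)/(2√(Dt)) = (24.5 − 23.85)/0.8440 = 0.7701; ½·erfc(0.7701) = 0.1381.
C = 1580 × 0.1381 = 218 mg/L.

218 mg/L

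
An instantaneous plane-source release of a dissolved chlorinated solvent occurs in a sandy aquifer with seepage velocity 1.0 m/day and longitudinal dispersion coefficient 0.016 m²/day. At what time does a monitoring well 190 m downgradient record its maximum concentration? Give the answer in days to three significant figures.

190 days

For the 1D instantaneous-source solution, setting ∂C/∂t = 0 at fixed x gives v²t² + 2Dt − x² = 0, so t = (√(D² + v²x²) − D)/v².
√(D² + v²x²) = √(0.016² + 1.0² × 190²) = 190.0; v² = 1.
t = (190.0 − 0.016)/1 = 190 days (vs. the pure-advection estimate x/v = 190 d).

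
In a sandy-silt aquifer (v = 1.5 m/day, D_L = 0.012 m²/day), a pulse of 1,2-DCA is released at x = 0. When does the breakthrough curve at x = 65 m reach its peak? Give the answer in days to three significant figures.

43.3 days

For the 1D instantaneous-source solution, setting ∂C/∂t = 0 at fixed x gives v²t² + 2Dt − x² = 0, so t = (√(D² + v²x²) − D)/v².
√(D² + v²x²) = √(0.012² + 1.5² × 65²) = 97.50; v² = 2.25.
t = (97.50 − 0.012)/2.25 = 43.3 days (vs. the pure-advection estimate x/v = 43.3 d).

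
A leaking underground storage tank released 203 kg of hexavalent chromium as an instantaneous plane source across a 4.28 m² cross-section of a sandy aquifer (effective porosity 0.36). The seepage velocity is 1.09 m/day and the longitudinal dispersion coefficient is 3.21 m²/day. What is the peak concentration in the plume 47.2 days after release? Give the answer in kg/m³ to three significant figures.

3.02 kg/m³

The peak of an instantaneous 1D plume sits at x = vt; there the Gaussian factor is 1 and C_max = M/(n_e·A·√(4πDt)), where n_e·A is the pore area the mass is dissolved in.
√(4πDt) = √(4π × 3.21 × 47.2) = 43.63 m, so C_max = 203/(0.36 × 4.28 × 43.63) = 3.02 kg/m³.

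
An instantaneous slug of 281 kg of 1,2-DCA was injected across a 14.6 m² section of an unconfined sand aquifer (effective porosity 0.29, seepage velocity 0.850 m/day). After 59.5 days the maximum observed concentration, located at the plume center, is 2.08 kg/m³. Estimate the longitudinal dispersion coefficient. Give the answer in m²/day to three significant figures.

At the plume center C_max = M/(n_e·A·√(4πDt)), so D = M²/(4πt·(n_e·A·C_max)²).
n_e·A·C_max = 0.29 × 14.6 × 2.08 = 8.807 kg/m.
D = 281²/(4π × 59.5 × 8.807²) = 1.36 m²/day.

1.36 m²/day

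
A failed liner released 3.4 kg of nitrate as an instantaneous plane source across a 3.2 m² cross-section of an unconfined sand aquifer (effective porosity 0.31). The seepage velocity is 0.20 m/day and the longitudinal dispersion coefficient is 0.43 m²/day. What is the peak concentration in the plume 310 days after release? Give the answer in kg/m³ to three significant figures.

The peak of an instantaneous 1D plume sits at x = vt; there the Gaussian factor is 1 and C_max = M/(n_e·A·√(4πDt)), where n_e·A is the pore area the mass is dissolved in.
√(4πDt) = √(4π × 0.43 × 310) = 40.93 m, so C_max = 3.4/(0.31 × 3.2 × 40.93) = 0.0837 kg/m³.

0.0837 kg/m³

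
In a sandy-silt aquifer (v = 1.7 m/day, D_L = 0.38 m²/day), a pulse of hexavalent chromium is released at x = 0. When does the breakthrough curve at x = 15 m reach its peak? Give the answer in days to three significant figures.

8.69 days

For the 1D instantaneous-source solution, setting ∂C/∂t = 0 at fixed x gives v²t² + 2Dt − x² = 0, so t = (√(D² + v²x²) − D)/v².
√(D² + v²x²) = √(0.38² + 1.7² × 15²) = 25.50; v² = 2.89.
t = (25.50 − 0.38)/2.89 = 8.69 days (vs. the pure-advection estimate x/v = 8.82 d).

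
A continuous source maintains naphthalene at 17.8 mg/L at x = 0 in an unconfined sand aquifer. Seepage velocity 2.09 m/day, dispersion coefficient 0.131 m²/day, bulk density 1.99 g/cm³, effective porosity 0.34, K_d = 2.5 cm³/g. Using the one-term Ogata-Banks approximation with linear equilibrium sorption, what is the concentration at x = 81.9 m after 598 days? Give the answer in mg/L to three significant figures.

Retardation factor R = 1 + ρ_b·K_d/n = 1 + 1.99 × 2.5/0.34 = 15.63.
Sorption retards both mechanisms: v_R = v/R = 0.1337 m/day, D_R = D/R = 0.008381 m²/day.
v_R·t = 0.1337 × 598 = 79.9526 m; 2√(D_R t) = 4.477 m; argument = (81.9 − 79.9526)/4.477 = 0.4350.
C = C₀ × ½·erfc(0.4350) = 17.8 × 0.2692 = 4.79 mg/L.

4.79 mg/L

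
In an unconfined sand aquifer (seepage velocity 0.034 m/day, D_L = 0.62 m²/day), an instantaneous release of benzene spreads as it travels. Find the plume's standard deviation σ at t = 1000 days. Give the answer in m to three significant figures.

Dispersive spreading gives a Gaussian with σ² = 2Dt; advection only shifts the center.
σ = √(2 × 0.62 × 1000) = 35.2 m.

35.2 m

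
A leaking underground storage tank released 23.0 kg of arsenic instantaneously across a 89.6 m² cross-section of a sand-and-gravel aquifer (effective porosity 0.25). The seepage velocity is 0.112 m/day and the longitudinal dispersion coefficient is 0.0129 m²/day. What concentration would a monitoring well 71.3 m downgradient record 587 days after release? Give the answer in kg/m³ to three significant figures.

0.0380 kg/m³

For an instantaneous plane source, C(x,t) = M/(n_e·A·√(4πDt)) · exp(−(x−vt)²/(4Dt)), with n_e·A the pore (flow) area.
Plume center vt = 0.112 × 587 = 65.744 m, so the well at 71.3 m is 5.556 m downgradient of the peak.
√(4πDt) = 9.755 m, giving peak height M/(n_e·A·√(4πDt)) = 23.0/(0.25 × 89.6 × 9.755) = 0.1053 kg/m³.
(x−vt)²/(4Dt) = (5.556)²/(4 × 0.0129 × 587) = 1.019; exp(−1.019) = 0.3610.
C = 0.1053 × 0.3610 = 0.0380 kg/m³.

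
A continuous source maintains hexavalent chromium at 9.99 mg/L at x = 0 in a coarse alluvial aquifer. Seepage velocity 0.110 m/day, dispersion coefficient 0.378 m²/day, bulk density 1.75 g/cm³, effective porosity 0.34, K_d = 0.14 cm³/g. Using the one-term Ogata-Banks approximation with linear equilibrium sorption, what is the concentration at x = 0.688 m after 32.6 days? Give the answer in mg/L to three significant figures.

Retardation factor R = 1 + ρ_b·K_d/n = 1 + 1.75 × 0.14/0.34 = 1.721.
Sorption retards both mechanisms: v_R = v/R = 0.06392 m/day, D_R = D/R = 0.2196 m²/day.
v_R·t = 0.06392 × 32.6 = 2.083792 m; 2√(D_R t) = 5.351 m; argument = (0.688 − 2.083792)/5.351 = -0.2608.
C = C₀ × ½·erfc(-0.2608) = 9.99 × 0.6439 = 6.43 mg/L.

6.43 mg/L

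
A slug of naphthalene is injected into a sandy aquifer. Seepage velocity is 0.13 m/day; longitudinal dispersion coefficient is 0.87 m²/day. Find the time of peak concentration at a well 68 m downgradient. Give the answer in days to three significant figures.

474 days

For the 1D instantaneous-source solution, setting ∂C/∂t = 0 at fixed x gives v²t² + 2Dt − x² = 0, so t = (√(D² + v²x²) − D)/v².
√(D² + v²x²) = √(0.87² + 0.13² × 68²) = 8.883; v² = 0.0169.
t = (8.883 − 0.87)/0.0169 = 474 days (vs. the pure-advection estimate x/v = 523 d).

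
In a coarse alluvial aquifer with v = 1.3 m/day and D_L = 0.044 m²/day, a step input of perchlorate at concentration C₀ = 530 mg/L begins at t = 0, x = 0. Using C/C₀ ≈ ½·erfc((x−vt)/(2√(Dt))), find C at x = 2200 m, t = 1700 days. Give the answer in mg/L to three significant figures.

For a continuous step input, C/C₀ ≈ ½·erfc((x−vt)/(2√(Dt))).
vt = 1.3 × 1700 = 2210 m and 2√(Dt) = 2√(0.044 × 1700) = 17.30 m.
Argument (x−vt)/(2√(Dt)) = (2200 − 2210)/17.30 = -0.5780; ½·erfc(-0.5780) = 0.7932.
C = 530 × 0.7932 = 420 mg/L.

420 mg/L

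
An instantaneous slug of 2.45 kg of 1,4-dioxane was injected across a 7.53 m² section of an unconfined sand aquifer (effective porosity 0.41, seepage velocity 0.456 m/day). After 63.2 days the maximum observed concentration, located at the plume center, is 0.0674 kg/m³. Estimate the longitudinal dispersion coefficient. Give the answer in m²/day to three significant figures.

0.175 m²/day

At the plume center C_max = M/(n_e·A·√(4πDt)), so D = M²/(4πt·(n_e·A·C_max)²).
n_e·A·C_max = 0.41 × 7.53 × 0.0674 = 0.2081 kg/m.
D = 2.45²/(4π × 63.2 × 0.2081²) = 0.175 m²/day.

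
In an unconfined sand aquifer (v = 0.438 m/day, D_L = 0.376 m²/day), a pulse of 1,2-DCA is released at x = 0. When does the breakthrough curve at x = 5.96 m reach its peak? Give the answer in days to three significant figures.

11.8 days

For the 1D instantaneous-source solution, setting ∂C/∂t = 0 at fixed x gives v²t² + 2Dt − x² = 0, so t = (√(D² + v²x²) − D)/v².
√(D² + v²x²) = √(0.376² + 0.438² × 5.96²) = 2.637; v² = 0.191844.
t = (2.637 − 0.376)/0.191844 = 11.8 days (vs. the pure-advection estimate x/v = 13.6 d).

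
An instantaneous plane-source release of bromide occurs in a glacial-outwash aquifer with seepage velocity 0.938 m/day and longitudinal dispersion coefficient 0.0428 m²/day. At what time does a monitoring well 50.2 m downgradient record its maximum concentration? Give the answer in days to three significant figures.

53.5 days

For the 1D instantaneous-source solution, setting ∂C/∂t = 0 at fixed x gives v²t² + 2Dt − x² = 0, so t = (√(D² + v²x²) − D)/v².
√(D² + v²x²) = √(0.0428² + 0.938² × 50.2²) = 47.09; v² = 0.879844.
t = (47.09 − 0.0428)/0.879844 = 53.5 days (vs. the pure-advection estimate x/v = 53.5 d).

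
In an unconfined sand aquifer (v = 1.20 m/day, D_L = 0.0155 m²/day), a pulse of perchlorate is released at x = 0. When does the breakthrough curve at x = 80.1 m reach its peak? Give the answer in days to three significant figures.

66.7 days

For the 1D instantaneous-source solution, setting ∂C/∂t = 0 at fixed x gives v²t² + 2Dt − x² = 0, so t = (√(D² + v²x²) − D)/v².
√(D² + v²x²) = √(0.0155² + 1.20² × 80.1²) = 96.12; v² = 1.44.
t = (96.12 − 0.0155)/1.44 = 66.7 days (vs. the pure-advection estimate x/v = 66.8 d).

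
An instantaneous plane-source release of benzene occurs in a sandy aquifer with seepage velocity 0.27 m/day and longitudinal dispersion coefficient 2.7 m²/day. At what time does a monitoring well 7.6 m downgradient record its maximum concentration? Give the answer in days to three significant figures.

For the 1D instantaneous-source solution, setting ∂C/∂t = 0 at fixed x gives v²t² + 2Dt − x² = 0, so t = (√(D² + v²x²) − D)/v².
√(D² + v²x²) = √(2.7² + 0.27² × 7.6²) = 3.391; v² = 0.0729.
t = (3.391 − 2.7)/0.0729 = 9.48 days (vs. the pure-advection estimate x/v = 28.1 d).

9.48 days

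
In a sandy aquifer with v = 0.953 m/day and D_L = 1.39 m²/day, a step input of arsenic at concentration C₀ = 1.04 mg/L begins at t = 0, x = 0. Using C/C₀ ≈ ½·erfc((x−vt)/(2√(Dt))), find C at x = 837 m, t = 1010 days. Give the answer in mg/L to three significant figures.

For a continuous step input, C/C₀ ≈ ½·erfc((x−vt)/(2√(Dt))).
vt = 0.953 × 1010 = 962.53 m and 2√(Dt) = 2√(1.39 × 1010) = 74.94 m.
Argument (x−vt)/(2√(Dt)) = (837 − 962.53)/74.94 = -1.675; ½·erfc(-1.675) = 0.9911.
C = 1.04 × 0.9911 = 1.03 mg/L.

1.03 mg/L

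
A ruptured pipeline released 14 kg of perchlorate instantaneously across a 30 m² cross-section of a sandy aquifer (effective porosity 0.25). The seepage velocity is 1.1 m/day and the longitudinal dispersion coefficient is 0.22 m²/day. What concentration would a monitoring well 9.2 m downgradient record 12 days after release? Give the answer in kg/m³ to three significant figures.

For an instantaneous plane source, C(x,t) = M/(n_e·A·√(4πDt)) · exp(−(x−vt)²/(4Dt)), with n_e·A the pore (flow) area.
Plume center vt = 1.1 × 12 = 13.2 m, so the well at 9.2 m is 4 m upgradient of the peak.
√(4πDt) = 5.760 m, giving peak height M/(n_e·A·√(4πDt)) = 14/(0.25 × 30 × 5.760) = 0.3241 kg/m³.
(x−vt)²/(4Dt) = (-4)²/(4 × 0.22 × 12) = 1.515; exp(−1.515) = 0.2198.
C = 0.3241 × 0.2198 = 0.0712 kg/m³.

0.0712 kg/m³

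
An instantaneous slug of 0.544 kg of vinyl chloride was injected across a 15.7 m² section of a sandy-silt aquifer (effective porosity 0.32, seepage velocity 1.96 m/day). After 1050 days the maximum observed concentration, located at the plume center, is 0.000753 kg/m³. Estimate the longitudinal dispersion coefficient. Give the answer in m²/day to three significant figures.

At the plume center C_max = M/(n_e·A·√(4πDt)), so D = M²/(4πt·(n_e·A·C_max)²).
n_e·A·C_max = 0.32 × 15.7 × 0.000753 = 0.003783 kg/m.
D = 0.544²/(4π × 1050 × 0.003783²) = 1.57 m²/day.

1.57 m²/day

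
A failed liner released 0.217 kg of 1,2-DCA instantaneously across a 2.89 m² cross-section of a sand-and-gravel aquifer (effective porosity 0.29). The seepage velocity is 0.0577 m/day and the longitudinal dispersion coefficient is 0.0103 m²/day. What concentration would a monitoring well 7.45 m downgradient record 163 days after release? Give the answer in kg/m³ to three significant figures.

For an instantaneous plane source, C(x,t) = M/(n_e·A·√(4πDt)) · exp(−(x−vt)²/(4Dt)), with n_e·A the pore (flow) area.
Plume center vt = 0.0577 × 163 = 9.4051 m, so the well at 7.45 m is 1.9551 m upgradient of the peak.
√(4πDt) = 4.593 m, giving peak height M/(n_e·A·√(4πDt)) = 0.217/(0.29 × 2.89 × 4.593) = 0.05637 kg/m³.
(x−vt)²/(4Dt) = (-1.9551)²/(4 × 0.0103 × 163) = 0.5692; exp(−0.5692) = 0.5660.
C = 0.05637 × 0.5660 = 0.0319 kg/m³.

0.0319 kg/m³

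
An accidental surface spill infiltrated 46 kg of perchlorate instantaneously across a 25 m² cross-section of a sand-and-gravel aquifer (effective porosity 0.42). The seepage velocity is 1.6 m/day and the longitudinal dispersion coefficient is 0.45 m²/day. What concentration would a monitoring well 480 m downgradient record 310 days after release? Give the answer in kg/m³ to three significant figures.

For an instantaneous plane source, C(x,t) = M/(n_e·A·√(4πDt)) · exp(−(x−vt)²/(4Dt)), with n_e·A the pore (flow) area.
Plume center vt = 1.6 × 310 = 496 m, so the well at 480 m is 16 m upgradient of the peak.
√(4πDt) = 41.87 m, giving peak height M/(n_e·A·√(4πDt)) = 46/(0.42 × 25 × 41.87) = 0.1046 kg/m³.
(x−vt)²/(4Dt) = (-16)²/(4 × 0.45 × 310) = 0.4588; exp(−0.4588) = 0.6320.
C = 0.1046 × 0.6320 = 0.0661 kg/m³.

0.0661 kg/m³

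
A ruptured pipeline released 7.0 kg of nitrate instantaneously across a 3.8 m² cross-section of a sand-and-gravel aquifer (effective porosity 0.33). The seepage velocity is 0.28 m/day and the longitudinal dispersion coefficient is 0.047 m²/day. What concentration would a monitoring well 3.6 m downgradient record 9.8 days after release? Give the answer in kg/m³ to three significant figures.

For an instantaneous plane source, C(x,t) = M/(n_e·A·√(4πDt)) · exp(−(x−vt)²/(4Dt)), with n_e·A the pore (flow) area.
Plume center vt = 0.28 × 9.8 = 2.744 m, so the well at 3.6 m is 0.856 m downgradient of the peak.
√(4πDt) = 2.406 m, giving peak height M/(n_e·A·√(4πDt)) = 7.0/(0.33 × 3.8 × 2.406) = 2.320 kg/m³.
(x−vt)²/(4Dt) = (0.856)²/(4 × 0.047 × 9.8) = 0.3977; exp(−0.3977) = 0.6719.
C = 2.320 × 0.6719 = 1.56 kg/m³.

1.56 kg/m³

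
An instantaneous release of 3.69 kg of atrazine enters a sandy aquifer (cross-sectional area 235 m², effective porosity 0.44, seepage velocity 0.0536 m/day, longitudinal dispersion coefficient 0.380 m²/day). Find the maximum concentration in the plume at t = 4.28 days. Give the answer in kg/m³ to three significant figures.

The peak of an instantaneous 1D plume sits at x = vt; there the Gaussian factor is 1 and C_max = M/(n_e·A·√(4πDt)), where n_e·A is the pore area the mass is dissolved in.
√(4πDt) = √(4π × 0.380 × 4.28) = 4.521 m, so C_max = 3.69/(0.44 × 235 × 4.521) = 0.00789 kg/m³.

0.00789 kg/m³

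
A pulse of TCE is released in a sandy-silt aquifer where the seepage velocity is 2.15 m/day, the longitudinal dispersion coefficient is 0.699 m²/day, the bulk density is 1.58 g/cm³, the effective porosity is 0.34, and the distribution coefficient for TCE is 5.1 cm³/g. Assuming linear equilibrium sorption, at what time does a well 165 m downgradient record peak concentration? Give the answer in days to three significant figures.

Retardation factor R = 1 + ρ_b·K_d/n = 1 + 1.58 × 5.1/0.34 = 24.70.
Sorption retards both mechanisms: v_R = v/R = 0.08704 m/day, D_R = D/R = 0.02830 m²/day.
Peak time from v_R²t² + 2D_R t − x² = 0: t = (√(D_R² + v_R²x²) − D_R)/v_R².
√(D_R² + v_R²x²) = √(0.02830² + 0.08704² × 165²) = 14.36; v_R² = 0.007576.
t = (14.36 − 0.02830)/0.007576 = 1890 days.

1890 days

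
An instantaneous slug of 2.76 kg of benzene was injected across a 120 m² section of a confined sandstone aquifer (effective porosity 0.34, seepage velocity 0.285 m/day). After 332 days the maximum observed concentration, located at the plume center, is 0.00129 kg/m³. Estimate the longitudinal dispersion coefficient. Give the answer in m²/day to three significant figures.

At the plume center C_max = M/(n_e·A·√(4πDt)), so D = M²/(4πt·(n_e·A·C_max)²).
n_e·A·C_max = 0.34 × 120 × 0.00129 = 0.05263 kg/m.
D = 2.76²/(4π × 332 × 0.05263²) = 0.659 m²/day.

0.659 m²/day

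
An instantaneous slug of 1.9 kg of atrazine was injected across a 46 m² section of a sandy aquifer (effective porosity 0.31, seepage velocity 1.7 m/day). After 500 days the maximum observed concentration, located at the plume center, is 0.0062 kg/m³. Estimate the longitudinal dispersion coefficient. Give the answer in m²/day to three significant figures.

0.0735 m²/day

At the plume center C_max = M/(n_e·A·√(4πDt)), so D = M²/(4πt·(n_e·A·C_max)²).
n_e·A·C_max = 0.31 × 46 × 0.0062 = 0.08841 kg/m.
D = 1.9²/(4π × 500 × 0.08841²) = 0.0735 m²/day.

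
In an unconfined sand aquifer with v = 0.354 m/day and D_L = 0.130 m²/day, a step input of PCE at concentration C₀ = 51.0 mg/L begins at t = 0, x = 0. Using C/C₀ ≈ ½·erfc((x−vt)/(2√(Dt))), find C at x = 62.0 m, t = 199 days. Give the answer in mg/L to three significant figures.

For a continuous step input, C/C₀ ≈ ½·erfc((x−vt)/(2√(Dt))).
vt = 0.354 × 199 = 70.446 m and 2√(Dt) = 2√(0.130 × 199) = 10.17 m.
Argument (x−vt)/(2√(Dt)) = (62.0 − 70.446)/10.17 = -0.8305; ½·erfc(-0.8305) = 0.8799.
C = 51.0 × 0.8799 = 44.9 mg/L.

44.9 mg/L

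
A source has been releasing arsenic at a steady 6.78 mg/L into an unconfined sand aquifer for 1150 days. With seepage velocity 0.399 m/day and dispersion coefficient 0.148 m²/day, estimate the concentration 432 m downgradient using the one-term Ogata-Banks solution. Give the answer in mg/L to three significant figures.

For a continuous step input, C/C₀ ≈ ½·erfc((x−vt)/(2√(Dt))).
vt = 0.399 × 1150 = 458.85 m and 2√(Dt) = 2√(0.148 × 1150) = 26.09 m.
Argument (x−vt)/(2√(Dt)) = (432 − 458.85)/26.09 = -1.029; ½·erfc(-1.029) = 0.9272.
C = 6.78 × 0.9272 = 6.29 mg/L.

6.29 mg/L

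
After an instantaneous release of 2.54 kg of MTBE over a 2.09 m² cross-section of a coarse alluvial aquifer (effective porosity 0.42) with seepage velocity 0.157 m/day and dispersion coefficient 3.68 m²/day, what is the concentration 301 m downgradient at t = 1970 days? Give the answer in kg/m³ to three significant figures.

0.00956 kg/m³

For an instantaneous plane source, C(x,t) = M/(n_e·A·√(4πDt)) · exp(−(x−vt)²/(4Dt)), with n_e·A the pore (flow) area.
Plume center vt = 0.157 × 1970 = 309.29 m, so the well at 301 m is 8.29 m upgradient of the peak.
√(4πDt) = 301.8 m, giving peak height M/(n_e·A·√(4πDt)) = 2.54/(0.42 × 2.09 × 301.8) = 0.009588 kg/m³.
(x−vt)²/(4Dt) = (-8.29)²/(4 × 3.68 × 1970) = 0.002370; exp(−0.002370) = 0.9976.
C = 0.009588 × 0.9976 = 0.00956 kg/m³.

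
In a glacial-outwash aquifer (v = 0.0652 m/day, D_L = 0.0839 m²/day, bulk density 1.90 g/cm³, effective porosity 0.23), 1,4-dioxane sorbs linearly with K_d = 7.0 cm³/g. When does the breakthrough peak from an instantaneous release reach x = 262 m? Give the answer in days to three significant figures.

235000 days

Retardation factor R = 1 + ρ_b·K_d/n = 1 + 1.90 × 7.0/0.23 = 58.83.
Sorption retards both mechanisms: v_R = v/R = 0.001108 m/day, D_R = D/R = 0.001426 m²/day.
Peak time from v_R²t² + 2D_R t − x² = 0: t = (√(D_R² + v_R²x²) − D_R)/v_R².
√(D_R² + v_R²x²) = √(0.001426² + 0.001108² × 262²) = 0.2903; v_R² = 1.228e-06.
t = (0.2903 − 0.001426)/1.228e-06 = 235000 days.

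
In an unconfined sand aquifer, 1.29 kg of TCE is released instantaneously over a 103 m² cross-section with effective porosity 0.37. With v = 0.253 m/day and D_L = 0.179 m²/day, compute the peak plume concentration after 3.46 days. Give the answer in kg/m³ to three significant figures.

The peak of an instantaneous 1D plume sits at x = vt; there the Gaussian factor is 1 and C_max = M/(n_e·A·√(4πDt)), where n_e·A is the pore area the mass is dissolved in.
√(4πDt) = √(4π × 0.179 × 3.46) = 2.790 m, so C_max = 1.29/(0.37 × 103 × 2.790) = 0.0121 kg/m³.

0.0121 kg/m³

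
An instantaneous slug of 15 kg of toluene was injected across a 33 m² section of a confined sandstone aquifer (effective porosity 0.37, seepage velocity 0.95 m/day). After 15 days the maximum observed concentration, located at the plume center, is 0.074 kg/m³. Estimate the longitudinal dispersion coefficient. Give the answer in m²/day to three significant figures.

At the plume center C_max = M/(n_e·A·√(4πDt)), so D = M²/(4πt·(n_e·A·C_max)²).
n_e·A·C_max = 0.37 × 33 × 0.074 = 0.9035 kg/m.
D = 15²/(4π × 15 × 0.9035²) = 1.46 m²/day.

1.46 m²/day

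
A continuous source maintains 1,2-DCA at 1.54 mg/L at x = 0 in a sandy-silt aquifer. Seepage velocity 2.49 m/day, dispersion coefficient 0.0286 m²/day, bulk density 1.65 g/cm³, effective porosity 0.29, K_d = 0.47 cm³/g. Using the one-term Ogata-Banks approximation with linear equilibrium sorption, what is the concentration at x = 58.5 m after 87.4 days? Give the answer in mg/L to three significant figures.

Retardation factor R = 1 + ρ_b·K_d/n = 1 + 1.65 × 0.47/0.29 = 3.674.
Sorption retards both mechanisms: v_R = v/R = 0.6777 m/day, D_R = D/R = 0.007784 m²/day.
v_R·t = 0.6777 × 87.4 = 59.23098 m; 2√(D_R t) = 1.650 m; argument = (58.5 − 59.23098)/1.650 = -0.4430.
C = C₀ × ½·erfc(-0.4430) = 1.54 × 0.7345 = 1.13 mg/L.

1.13 mg/L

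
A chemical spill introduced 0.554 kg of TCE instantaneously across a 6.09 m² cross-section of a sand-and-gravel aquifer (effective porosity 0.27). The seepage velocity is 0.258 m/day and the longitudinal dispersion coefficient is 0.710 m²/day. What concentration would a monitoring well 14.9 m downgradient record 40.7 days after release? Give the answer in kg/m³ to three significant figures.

For an instantaneous plane source, C(x,t) = M/(n_e·A·√(4πDt)) · exp(−(x−vt)²/(4Dt)), with n_e·A the pore (flow) area.
Plume center vt = 0.258 × 40.7 = 10.5006 m, so the well at 14.9 m is 4.3994 m downgradient of the peak.
√(4πDt) = 19.06 m, giving peak height M/(n_e·A·√(4πDt)) = 0.554/(0.27 × 6.09 × 19.06) = 0.01768 kg/m³.
(x−vt)²/(4Dt) = (4.3994)²/(4 × 0.710 × 40.7) = 0.1674; exp(−0.1674) = 0.8459.
C = 0.01768 × 0.8459 = 0.0150 kg/m³.

0.0150 kg/m³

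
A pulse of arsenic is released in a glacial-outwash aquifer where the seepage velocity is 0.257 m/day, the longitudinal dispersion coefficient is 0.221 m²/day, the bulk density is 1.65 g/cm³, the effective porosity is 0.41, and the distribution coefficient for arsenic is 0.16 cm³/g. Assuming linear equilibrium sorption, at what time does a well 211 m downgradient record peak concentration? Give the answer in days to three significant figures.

Retardation factor R = 1 + ρ_b·K_d/n = 1 + 1.65 × 0.16/0.41 = 1.644.
Sorption retards both mechanisms: v_R = v/R = 0.1563 m/day, D_R = D/R = 0.1344 m²/day.
Peak time from v_R²t² + 2D_R t − x² = 0: t = (√(D_R² + v_R²x²) − D_R)/v_R².
√(D_R² + v_R²x²) = √(0.1344² + 0.1563² × 211²) = 32.98; v_R² = 0.02443.
t = (32.98 − 0.1344)/0.02443 = 1340 days.

1340 days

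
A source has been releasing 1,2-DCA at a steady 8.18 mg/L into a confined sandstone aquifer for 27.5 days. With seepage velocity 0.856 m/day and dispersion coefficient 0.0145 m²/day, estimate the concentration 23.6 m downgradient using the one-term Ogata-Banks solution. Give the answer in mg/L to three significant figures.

3.87 mg/L

For a continuous step input, C/C₀ ≈ ½·erfc((x−vt)/(2√(Dt))).
vt = 0.856 × 27.5 = 23.54 m and 2√(Dt) = 2√(0.0145 × 27.5) = 1.263 m.
Argument (x−vt)/(2√(Dt)) = (23.6 − 23.54)/1.263 = 0.04751; ½·erfc(0.04751) = 0.4732.
C = 8.18 × 0.4732 = 3.87 mg/L.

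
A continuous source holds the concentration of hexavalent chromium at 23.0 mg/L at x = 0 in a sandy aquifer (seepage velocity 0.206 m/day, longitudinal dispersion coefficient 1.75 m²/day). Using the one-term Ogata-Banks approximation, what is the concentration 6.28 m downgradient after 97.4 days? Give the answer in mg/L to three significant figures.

For a continuous step input, C/C₀ ≈ ½·erfc((x−vt)/(2√(Dt))).
vt = 0.206 × 97.4 = 20.0644 m and 2√(Dt) = 2√(1.75 × 97.4) = 26.11 m.
Argument (x−vt)/(2√(Dt)) = (6.28 − 20.0644)/26.11 = -0.5279; ½·erfc(-0.5279) = 0.7723.
C = 23.0 × 0.7723 = 17.8 mg/L.

17.8 mg/L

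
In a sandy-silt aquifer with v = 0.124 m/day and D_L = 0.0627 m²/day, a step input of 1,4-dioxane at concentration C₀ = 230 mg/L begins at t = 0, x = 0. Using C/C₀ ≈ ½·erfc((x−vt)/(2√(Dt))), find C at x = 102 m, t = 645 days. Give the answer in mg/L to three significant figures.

1.65 mg/L

For a continuous step input, C/C₀ ≈ ½·erfc((x−vt)/(2√(Dt))).
vt = 0.124 × 645 = 79.98 m and 2√(Dt) = 2√(0.0627 × 645) = 12.72 m.
Argument (x−vt)/(2√(Dt)) = (102 − 79.98)/12.72 = 1.731; ½·erfc(1.731) = 0.007183.
C = 230 × 0.007183 = 1.65 mg/L.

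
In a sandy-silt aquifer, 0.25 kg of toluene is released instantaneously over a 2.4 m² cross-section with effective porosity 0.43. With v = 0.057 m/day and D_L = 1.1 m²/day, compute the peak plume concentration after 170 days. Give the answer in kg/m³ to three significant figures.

0.00500 kg/m³

The peak of an instantaneous 1D plume sits at x = vt; there the Gaussian factor is 1 and C_max = M/(n_e·A·√(4πDt)), where n_e·A is the pore area the mass is dissolved in.
√(4πDt) = √(4π × 1.1 × 170) = 48.48 m, so C_max = 0.25/(0.43 × 2.4 × 48.48) = 0.00500 kg/m³.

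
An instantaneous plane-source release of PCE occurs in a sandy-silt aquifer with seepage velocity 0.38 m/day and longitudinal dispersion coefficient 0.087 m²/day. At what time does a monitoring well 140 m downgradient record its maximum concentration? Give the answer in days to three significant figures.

368 days

For the 1D instantaneous-source solution, setting ∂C/∂t = 0 at fixed x gives v²t² + 2Dt − x² = 0, so t = (√(D² + v²x²) − D)/v².
√(D² + v²x²) = √(0.087² + 0.38² × 140²) = 53.20; v² = 0.1444.
t = (53.20 − 0.087)/0.1444 = 368 days (vs. the pure-advection estimate x/v = 368 d).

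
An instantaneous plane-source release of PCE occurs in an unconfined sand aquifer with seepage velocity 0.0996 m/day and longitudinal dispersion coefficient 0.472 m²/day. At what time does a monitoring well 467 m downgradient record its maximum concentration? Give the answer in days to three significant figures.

4640 days

For the 1D instantaneous-source solution, setting ∂C/∂t = 0 at fixed x gives v²t² + 2Dt − x² = 0, so t = (√(D² + v²x²) − D)/v².
√(D² + v²x²) = √(0.472² + 0.0996² × 467²) = 46.52; v² = 0.00992016.
t = (46.52 − 0.472)/0.00992016 = 4640 days (vs. the pure-advection estimate x/v = 4690 d).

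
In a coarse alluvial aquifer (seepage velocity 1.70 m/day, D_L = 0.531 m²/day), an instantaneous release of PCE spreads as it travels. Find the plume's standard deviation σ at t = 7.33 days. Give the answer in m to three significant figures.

Dispersive spreading gives a Gaussian with σ² = 2Dt; advection only shifts the center.
σ = √(2 × 0.531 × 7.33) = 2.79 m.

2.79 m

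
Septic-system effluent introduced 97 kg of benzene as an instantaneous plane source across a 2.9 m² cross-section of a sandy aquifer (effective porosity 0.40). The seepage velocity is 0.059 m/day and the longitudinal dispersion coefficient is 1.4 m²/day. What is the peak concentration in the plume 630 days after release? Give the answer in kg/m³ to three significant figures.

The peak of an instantaneous 1D plume sits at x = vt; there the Gaussian factor is 1 and C_max = M/(n_e·A·√(4πDt)), where n_e·A is the pore area the mass is dissolved in.
√(4πDt) = √(4π × 1.4 × 630) = 105.3 m, so C_max = 97/(0.40 × 2.9 × 105.3) = 0.794 kg/m³.

0.794 kg/m³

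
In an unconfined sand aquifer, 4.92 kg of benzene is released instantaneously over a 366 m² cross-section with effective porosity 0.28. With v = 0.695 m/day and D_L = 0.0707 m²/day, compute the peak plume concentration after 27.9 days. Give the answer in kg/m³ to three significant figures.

0.00964 kg/m³

The peak of an instantaneous 1D plume sits at x = vt; there the Gaussian factor is 1 and C_max = M/(n_e·A·√(4πDt)), where n_e·A is the pore area the mass is dissolved in.
√(4πDt) = √(4π × 0.0707 × 27.9) = 4.979 m, so C_max = 4.92/(0.28 × 366 × 4.979) = 0.00964 kg/m³.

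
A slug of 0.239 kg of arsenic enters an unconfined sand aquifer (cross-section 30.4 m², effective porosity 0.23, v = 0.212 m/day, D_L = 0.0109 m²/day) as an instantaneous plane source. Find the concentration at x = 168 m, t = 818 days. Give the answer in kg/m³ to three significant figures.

For an instantaneous plane source, C(x,t) = M/(n_e·A·√(4πDt)) · exp(−(x−vt)²/(4Dt)), with n_e·A the pore (flow) area.
Plume center vt = 0.212 × 818 = 173.416 m, so the well at 168 m is 5.416 m upgradient of the peak.
√(4πDt) = 10.59 m, giving peak height M/(n_e·A·√(4πDt)) = 0.239/(0.23 × 30.4 × 10.59) = 0.003228 kg/m³.
(x−vt)²/(4Dt) = (-5.416)²/(4 × 0.0109 × 818) = 0.8225; exp(−0.8225) = 0.4393.
C = 0.003228 × 0.4393 = 0.00142 kg/m³.

0.00142 kg/m³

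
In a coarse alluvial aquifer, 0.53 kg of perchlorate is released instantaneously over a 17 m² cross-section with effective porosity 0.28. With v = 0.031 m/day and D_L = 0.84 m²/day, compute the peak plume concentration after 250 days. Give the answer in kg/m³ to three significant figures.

0.00217 kg/m³

The peak of an instantaneous 1D plume sits at x = vt; there the Gaussian factor is 1 and C_max = M/(n_e·A·√(4πDt)), where n_e·A is the pore area the mass is dissolved in.
√(4πDt) = √(4π × 0.84 × 250) = 51.37 m, so C_max = 0.53/(0.28 × 17 × 51.37) = 0.00217 kg/m³.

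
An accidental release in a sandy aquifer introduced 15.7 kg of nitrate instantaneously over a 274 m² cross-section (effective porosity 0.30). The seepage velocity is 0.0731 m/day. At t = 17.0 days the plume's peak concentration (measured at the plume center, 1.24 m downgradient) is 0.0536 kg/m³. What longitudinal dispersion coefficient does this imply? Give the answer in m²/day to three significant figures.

At the plume center C_max = M/(n_e·A·√(4πDt)), so D = M²/(4πt·(n_e·A·C_max)²).
n_e·A·C_max = 0.30 × 274 × 0.0536 = 4.406 kg/m.
D = 15.7²/(4π × 17.0 × 4.406²) = 0.0594 m²/day.

0.0594 m²/day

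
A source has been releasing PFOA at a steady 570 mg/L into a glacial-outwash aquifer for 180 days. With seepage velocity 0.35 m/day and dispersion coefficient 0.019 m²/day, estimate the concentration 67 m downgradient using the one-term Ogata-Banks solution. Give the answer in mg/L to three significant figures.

36.0 mg/L

For a continuous step input, C/C₀ ≈ ½·erfc((x−vt)/(2√(Dt))).
vt = 0.35 × 180 = 63 m and 2√(Dt) = 2√(0.019 × 180) = 3.699 m.
Argument (x−vt)/(2√(Dt)) = (67 − 63)/3.699 = 1.081; ½·erfc(1.081) = 0.06316.
C = 570 × 0.06316 = 36.0 mg/L.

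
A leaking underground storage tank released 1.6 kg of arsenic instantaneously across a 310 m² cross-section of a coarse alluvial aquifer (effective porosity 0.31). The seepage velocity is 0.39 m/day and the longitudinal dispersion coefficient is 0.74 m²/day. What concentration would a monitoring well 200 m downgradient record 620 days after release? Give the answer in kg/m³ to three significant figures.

For an instantaneous plane source, C(x,t) = M/(n_e·A·√(4πDt)) · exp(−(x−vt)²/(4Dt)), with n_e·A the pore (flow) area.
Plume center vt = 0.39 × 620 = 241.8 m, so the well at 200 m is 41.8 m upgradient of the peak.
√(4πDt) = 75.93 m, giving peak height M/(n_e·A·√(4πDt)) = 1.6/(0.31 × 310 × 75.93) = 0.0002193 kg/m³.
(x−vt)²/(4Dt) = (-41.8)²/(4 × 0.74 × 620) = 0.9521; exp(−0.9521) = 0.3859.
C = 0.0002193 × 0.3859 = 8.46e-05 kg/m³.

8.46e-05 kg/m³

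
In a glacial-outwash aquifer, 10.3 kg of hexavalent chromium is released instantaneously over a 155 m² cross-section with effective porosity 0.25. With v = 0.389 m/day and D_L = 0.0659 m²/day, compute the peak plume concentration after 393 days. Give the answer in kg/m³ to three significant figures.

0.0147 kg/m³

The peak of an instantaneous 1D plume sits at x = vt; there the Gaussian factor is 1 and C_max = M/(n_e·A·√(4πDt)), where n_e·A is the pore area the mass is dissolved in.
√(4πDt) = √(4π × 0.0659 × 393) = 18.04 m, so C_max = 10.3/(0.25 × 155 × 18.04) = 0.0147 kg/m³.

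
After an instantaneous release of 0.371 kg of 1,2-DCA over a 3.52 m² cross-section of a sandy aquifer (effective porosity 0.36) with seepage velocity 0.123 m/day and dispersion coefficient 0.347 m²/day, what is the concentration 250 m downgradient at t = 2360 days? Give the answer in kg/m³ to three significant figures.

For an instantaneous plane source, C(x,t) = M/(n_e·A·√(4πDt)) · exp(−(x−vt)²/(4Dt)), with n_e·A the pore (flow) area.
Plume center vt = 0.123 × 2360 = 290.28 m, so the well at 250 m is 40.28 m upgradient of the peak.
√(4πDt) = 101.4 m, giving peak height M/(n_e·A·√(4πDt)) = 0.371/(0.36 × 3.52 × 101.4) = 0.002887 kg/m³.
(x−vt)²/(4Dt) = (-40.28)²/(4 × 0.347 × 2360) = 0.4953; exp(−0.4953) = 0.6094.
C = 0.002887 × 0.6094 = 0.00176 kg/m³.

0.00176 kg/m³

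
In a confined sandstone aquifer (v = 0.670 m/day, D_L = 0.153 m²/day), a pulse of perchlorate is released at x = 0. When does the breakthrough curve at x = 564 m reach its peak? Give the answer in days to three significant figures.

841 days

For the 1D instantaneous-source solution, setting ∂C/∂t = 0 at fixed x gives v²t² + 2Dt − x² = 0, so t = (√(D² + v²x²) − D)/v².
√(D² + v²x²) = √(0.153² + 0.670² × 564²) = 377.9; v² = 0.4489.
t = (377.9 − 0.153)/0.4489 = 841 days (vs. the pure-advection estimate x/v = 842 d).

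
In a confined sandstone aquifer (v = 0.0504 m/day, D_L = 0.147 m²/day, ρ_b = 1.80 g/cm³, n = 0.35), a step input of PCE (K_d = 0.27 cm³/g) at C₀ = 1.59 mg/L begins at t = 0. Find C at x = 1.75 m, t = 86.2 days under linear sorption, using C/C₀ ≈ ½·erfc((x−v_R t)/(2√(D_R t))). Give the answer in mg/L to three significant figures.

Retardation factor R = 1 + ρ_b·K_d/n = 1 + 1.80 × 0.27/0.35 = 2.389.
Sorption retards both mechanisms: v_R = v/R = 0.02110 m/day, D_R = D/R = 0.06153 m²/day.
v_R·t = 0.02110 × 86.2 = 1.81882 m; 2√(D_R t) = 4.606 m; argument = (1.75 − 1.81882)/4.606 = -0.01494.
C = C₀ × ½·erfc(-0.01494) = 1.59 × 0.5084 = 0.808 mg/L.

0.808 mg/L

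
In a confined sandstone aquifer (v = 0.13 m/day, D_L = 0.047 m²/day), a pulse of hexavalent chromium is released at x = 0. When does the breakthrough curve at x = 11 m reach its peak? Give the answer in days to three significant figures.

For the 1D instantaneous-source solution, setting ∂C/∂t = 0 at fixed x gives v²t² + 2Dt − x² = 0, so t = (√(D² + v²x²) − D)/v².
√(D² + v²x²) = √(0.047² + 0.13² × 11²) = 1.431; v² = 0.0169.
t = (1.431 − 0.047)/0.0169 = 81.9 days (vs. the pure-advection estimate x/v = 84.6 d).

81.9 days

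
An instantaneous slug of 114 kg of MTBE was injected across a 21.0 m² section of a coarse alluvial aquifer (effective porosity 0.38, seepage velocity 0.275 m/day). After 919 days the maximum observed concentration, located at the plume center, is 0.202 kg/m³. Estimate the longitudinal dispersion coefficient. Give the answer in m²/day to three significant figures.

At the plume center C_max = M/(n_e·A·√(4πDt)), so D = M²/(4πt·(n_e·A·C_max)²).
n_e·A·C_max = 0.38 × 21.0 × 0.202 = 1.612 kg/m.
D = 114²/(4π × 919 × 1.612²) = 0.433 m²/day.

0.433 m²/day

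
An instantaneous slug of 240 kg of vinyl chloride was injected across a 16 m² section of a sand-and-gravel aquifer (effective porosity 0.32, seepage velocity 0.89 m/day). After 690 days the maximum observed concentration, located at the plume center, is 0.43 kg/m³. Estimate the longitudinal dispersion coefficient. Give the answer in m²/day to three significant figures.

At the plume center C_max = M/(n_e·A·√(4πDt)), so D = M²/(4πt·(n_e·A·C_max)²).
n_e·A·C_max = 0.32 × 16 × 0.43 = 2.202 kg/m.
D = 240²/(4π × 690 × 2.202²) = 1.37 m²/day.

1.37 m²/day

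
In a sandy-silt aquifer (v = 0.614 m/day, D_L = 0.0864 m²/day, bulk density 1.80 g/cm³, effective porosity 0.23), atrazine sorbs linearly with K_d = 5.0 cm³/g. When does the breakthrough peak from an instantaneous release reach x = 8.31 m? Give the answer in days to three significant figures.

534 days

Retardation factor R = 1 + ρ_b·K_d/n = 1 + 1.80 × 5.0/0.23 = 40.13.
Sorption retards both mechanisms: v_R = v/R = 0.01530 m/day, D_R = D/R = 0.002153 m²/day.
Peak time from v_R²t² + 2D_R t − x² = 0: t = (√(D_R² + v_R²x²) − D_R)/v_R².
√(D_R² + v_R²x²) = √(0.002153² + 0.01530² × 8.31²) = 0.1272; v_R² = 0.0002341.
t = (0.1272 − 0.002153)/0.0002341 = 534 days.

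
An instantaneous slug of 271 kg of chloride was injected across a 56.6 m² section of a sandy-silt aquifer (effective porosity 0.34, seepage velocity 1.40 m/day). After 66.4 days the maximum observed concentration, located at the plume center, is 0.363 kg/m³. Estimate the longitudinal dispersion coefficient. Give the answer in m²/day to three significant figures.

1.80 m²/day

At the plume center C_max = M/(n_e·A·√(4πDt)), so D = M²/(4πt·(n_e·A·C_max)²).
n_e·A·C_max = 0.34 × 56.6 × 0.363 = 6.986 kg/m.
D = 271²/(4π × 66.4 × 6.986²) = 1.80 m²/day.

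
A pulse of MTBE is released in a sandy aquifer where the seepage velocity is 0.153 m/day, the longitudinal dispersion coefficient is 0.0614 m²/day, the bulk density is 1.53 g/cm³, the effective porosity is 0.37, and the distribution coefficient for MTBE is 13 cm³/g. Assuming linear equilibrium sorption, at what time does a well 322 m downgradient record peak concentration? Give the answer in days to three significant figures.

Retardation factor R = 1 + ρ_b·K_d/n = 1 + 1.53 × 13/0.37 = 54.76.
Sorption retards both mechanisms: v_R = v/R = 0.002794 m/day, D_R = D/R = 0.001121 m²/day.
Peak time from v_R²t² + 2D_R t − x² = 0: t = (√(D_R² + v_R²x²) − D_R)/v_R².
√(D_R² + v_R²x²) = √(0.001121² + 0.002794² × 322²) = 0.8997; v_R² = 7.806e-06.
t = (0.8997 − 0.001121)/7.806e-06 = 115000 days.

115000 days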